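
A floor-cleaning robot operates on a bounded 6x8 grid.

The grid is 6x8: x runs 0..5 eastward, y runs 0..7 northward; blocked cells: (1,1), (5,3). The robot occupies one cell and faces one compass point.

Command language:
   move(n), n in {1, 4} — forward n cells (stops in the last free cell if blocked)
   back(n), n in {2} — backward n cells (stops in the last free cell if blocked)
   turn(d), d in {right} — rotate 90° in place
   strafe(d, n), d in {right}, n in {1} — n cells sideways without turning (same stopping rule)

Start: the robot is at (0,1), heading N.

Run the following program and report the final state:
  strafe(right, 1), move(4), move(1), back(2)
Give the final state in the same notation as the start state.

from: at (0,1), heading N
[1] after strafe(right, 1): at (0,1), heading N
[2] after move(4): at (0,5), heading N
[3] after move(1): at (0,6), heading N
[4] after back(2): at (0,4), heading N

at (0,4), heading N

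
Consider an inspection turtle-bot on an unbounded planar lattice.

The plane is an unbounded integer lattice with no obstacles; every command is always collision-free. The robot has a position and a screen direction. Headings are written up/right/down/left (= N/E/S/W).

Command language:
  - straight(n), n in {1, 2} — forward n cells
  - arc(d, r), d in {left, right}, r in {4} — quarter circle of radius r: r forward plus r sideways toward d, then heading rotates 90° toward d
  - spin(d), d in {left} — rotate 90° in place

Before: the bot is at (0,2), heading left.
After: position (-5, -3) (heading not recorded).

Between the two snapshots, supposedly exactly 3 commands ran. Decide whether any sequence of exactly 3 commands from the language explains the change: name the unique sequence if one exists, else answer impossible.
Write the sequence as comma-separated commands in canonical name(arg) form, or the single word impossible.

initial: at (0,2), heading left
step 1 (straight(1)): at (-1,2), heading left
step 2 (arc(left, 4)): at (-5,-2), heading down
step 3 (straight(1)): at (-5,-3), heading down
uniquely the one of 125 3-step routes that fits.

straight(1), arc(left, 4), straight(1)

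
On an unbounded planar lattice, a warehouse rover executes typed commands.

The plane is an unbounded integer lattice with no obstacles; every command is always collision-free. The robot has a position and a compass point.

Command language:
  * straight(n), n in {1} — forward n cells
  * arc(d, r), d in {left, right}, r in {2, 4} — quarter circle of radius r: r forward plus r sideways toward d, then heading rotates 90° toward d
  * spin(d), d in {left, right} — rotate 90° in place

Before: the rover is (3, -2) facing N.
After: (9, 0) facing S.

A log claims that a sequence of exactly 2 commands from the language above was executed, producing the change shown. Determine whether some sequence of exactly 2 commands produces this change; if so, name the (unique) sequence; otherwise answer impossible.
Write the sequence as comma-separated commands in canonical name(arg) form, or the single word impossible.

key: running arc(right, 2) before arc(right, 4) would end elsewhere — order is forced
initial: (3, -2) facing N
step 1 (arc(right, 4)): (7, 2) facing E
step 2 (arc(right, 2)): (9, 0) facing S
uniquely the one of 49 2-step routes that fits.

arc(right, 4), arc(right, 2)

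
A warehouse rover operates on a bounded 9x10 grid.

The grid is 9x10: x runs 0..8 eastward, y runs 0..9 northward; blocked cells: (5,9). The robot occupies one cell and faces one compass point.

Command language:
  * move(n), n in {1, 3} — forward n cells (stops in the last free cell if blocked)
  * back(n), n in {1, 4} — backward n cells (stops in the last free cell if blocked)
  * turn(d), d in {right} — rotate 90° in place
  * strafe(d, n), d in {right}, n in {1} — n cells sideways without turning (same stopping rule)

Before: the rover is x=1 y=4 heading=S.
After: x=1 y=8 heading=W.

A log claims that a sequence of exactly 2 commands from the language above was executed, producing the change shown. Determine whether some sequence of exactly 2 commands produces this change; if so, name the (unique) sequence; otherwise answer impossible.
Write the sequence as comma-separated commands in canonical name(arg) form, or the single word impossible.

back(4), turn(right)

key: order matters: swapping back(4) and turn(right) lands elsewhere
t0: x=1 y=4 heading=S
[1] after back(4): x=1 y=8 heading=S
[2] after turn(right): x=1 y=8 heading=W
all 36 alternatives checked — unique.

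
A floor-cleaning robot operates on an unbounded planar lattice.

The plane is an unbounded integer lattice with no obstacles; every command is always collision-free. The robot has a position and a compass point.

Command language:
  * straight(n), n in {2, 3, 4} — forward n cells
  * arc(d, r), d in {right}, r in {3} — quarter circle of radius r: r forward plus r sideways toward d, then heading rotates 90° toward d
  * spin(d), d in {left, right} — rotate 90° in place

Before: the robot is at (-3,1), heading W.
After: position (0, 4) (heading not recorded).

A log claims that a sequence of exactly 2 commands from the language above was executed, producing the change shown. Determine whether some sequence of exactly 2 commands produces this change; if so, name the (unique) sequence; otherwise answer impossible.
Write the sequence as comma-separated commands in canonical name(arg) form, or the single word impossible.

key: running arc(right, 3) before spin(right) would end elsewhere — order is forced
t0: at (-3,1), heading W
[1] after spin(right): at (-3,1), heading N
[2] after arc(right, 3): at (0,4), heading E
no other 2-command option fits: unique.

spin(right), arc(right, 3)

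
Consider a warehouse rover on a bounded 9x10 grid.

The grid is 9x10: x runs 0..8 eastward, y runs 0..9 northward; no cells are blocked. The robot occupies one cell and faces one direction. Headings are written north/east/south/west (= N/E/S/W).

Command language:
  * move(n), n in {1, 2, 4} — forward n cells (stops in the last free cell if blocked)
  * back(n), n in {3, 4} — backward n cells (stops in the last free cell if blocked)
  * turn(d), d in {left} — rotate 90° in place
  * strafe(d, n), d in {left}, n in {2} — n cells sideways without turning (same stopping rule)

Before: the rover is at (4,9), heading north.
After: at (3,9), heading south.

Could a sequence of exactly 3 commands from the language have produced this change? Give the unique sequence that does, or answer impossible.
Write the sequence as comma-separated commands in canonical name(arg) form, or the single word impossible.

turn(left), move(1), turn(left)

key: position moved to (3,9) AND the heading swung to S — translation plus rotation needed
from: at (4,9), heading north
1. turn(left) → at (4,9), heading west
2. move(1) → at (3,9), heading west
3. turn(left) → at (3,9), heading south
all 343 alternatives checked — unique.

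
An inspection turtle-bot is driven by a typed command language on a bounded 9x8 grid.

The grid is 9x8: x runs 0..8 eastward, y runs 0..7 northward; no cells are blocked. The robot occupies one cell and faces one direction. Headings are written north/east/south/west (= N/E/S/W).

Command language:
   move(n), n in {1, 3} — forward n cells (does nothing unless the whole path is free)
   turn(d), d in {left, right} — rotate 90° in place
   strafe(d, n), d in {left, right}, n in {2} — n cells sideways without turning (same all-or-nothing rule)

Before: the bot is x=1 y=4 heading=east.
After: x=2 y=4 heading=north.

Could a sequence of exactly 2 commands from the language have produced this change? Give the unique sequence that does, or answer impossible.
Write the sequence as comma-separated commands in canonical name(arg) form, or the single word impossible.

key: order matters: swapping move(1) and turn(left) lands elsewhere
from: x=1 y=4 heading=east
1. move(1) → x=2 y=4 heading=east
2. turn(left) → x=2 y=4 heading=north
all 36 alternatives checked — unique.

move(1), turn(left)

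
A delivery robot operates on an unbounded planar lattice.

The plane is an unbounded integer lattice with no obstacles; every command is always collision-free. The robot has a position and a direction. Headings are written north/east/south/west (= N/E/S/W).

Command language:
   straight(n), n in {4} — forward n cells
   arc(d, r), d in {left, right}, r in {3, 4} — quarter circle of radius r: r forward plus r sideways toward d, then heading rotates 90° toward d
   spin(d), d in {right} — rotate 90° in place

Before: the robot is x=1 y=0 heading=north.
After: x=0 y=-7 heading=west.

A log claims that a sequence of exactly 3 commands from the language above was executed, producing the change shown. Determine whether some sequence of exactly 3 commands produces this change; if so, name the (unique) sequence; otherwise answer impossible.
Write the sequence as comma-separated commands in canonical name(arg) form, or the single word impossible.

key: cell and facing (now W) both changed — the 3 commands mix motion and turning
t0: x=1 y=0 heading=north
t=1 spin(right) ⇒ x=1 y=0 heading=east
t=2 arc(right, 3) ⇒ x=4 y=-3 heading=south
t=3 arc(right, 4) ⇒ x=0 y=-7 heading=west
no rival 3-sequence matches.

spin(right), arc(right, 3), arc(right, 4)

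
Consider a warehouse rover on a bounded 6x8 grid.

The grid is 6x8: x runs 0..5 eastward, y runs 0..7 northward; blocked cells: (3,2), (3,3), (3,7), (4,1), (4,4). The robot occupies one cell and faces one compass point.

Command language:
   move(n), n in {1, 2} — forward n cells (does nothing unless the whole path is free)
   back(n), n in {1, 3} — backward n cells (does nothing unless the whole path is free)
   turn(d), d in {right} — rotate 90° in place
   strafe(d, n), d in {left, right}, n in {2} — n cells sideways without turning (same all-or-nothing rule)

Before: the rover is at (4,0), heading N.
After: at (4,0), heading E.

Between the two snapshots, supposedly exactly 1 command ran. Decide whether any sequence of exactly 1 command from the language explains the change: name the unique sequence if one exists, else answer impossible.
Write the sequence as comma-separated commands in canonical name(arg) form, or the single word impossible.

turn(right)

key: parked at (4,0) the whole time — nothing moves the robot
start: at (4,0), heading N
1. turn(right) → at (4,0), heading E
no rival 1-sequence matches.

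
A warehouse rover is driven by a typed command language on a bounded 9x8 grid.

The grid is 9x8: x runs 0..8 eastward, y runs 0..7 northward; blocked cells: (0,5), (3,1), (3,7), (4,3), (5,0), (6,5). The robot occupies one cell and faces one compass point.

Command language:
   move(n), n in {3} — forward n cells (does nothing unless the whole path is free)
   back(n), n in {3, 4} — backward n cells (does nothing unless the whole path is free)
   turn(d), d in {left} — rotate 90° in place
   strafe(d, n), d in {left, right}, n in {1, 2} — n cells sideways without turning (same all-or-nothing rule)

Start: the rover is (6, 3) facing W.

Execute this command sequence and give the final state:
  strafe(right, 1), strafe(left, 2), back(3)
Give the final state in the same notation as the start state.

(6, 2) facing W

initial: (6, 3) facing W
t=1 strafe(right, 1) ⇒ (6, 4) facing W
t=2 strafe(left, 2) ⇒ (6, 2) facing W
t=3 back(3) ⇒ (6, 2) facing W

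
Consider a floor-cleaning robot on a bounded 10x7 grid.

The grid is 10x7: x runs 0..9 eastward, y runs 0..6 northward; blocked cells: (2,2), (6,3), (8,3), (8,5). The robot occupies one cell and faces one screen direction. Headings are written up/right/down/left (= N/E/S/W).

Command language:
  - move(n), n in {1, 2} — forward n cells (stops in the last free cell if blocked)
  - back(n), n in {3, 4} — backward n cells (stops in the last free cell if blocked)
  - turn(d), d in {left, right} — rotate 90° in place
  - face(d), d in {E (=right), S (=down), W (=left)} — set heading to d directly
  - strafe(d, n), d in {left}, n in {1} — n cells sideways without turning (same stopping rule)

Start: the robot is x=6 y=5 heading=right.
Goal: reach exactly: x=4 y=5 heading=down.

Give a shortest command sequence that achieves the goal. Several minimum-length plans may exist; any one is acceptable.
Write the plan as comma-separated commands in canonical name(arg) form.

from: x=6 y=5 heading=right
[1] after move(1): x=7 y=5 heading=right
[2] after back(3): x=4 y=5 heading=right
[3] after turn(right): x=4 y=5 heading=down
shorter routes all fall short; 3 is best.

move(1), back(3), turn(right)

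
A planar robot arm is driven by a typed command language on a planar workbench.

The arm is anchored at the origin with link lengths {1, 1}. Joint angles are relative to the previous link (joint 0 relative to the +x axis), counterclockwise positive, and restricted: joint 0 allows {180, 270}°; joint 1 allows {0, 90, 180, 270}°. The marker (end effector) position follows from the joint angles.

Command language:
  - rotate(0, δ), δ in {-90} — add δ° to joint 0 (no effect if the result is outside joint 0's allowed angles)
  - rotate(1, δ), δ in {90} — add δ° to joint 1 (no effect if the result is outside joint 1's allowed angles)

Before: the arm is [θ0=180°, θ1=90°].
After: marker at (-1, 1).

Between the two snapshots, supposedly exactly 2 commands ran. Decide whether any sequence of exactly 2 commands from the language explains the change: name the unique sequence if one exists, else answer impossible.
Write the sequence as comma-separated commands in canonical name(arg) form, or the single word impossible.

rotate(1, 90), rotate(1, 90)

begin: [θ0=180°, θ1=90°]
step 1 (rotate(1, 90)): [θ0=180°, θ1=180°]
step 2 (rotate(1, 90)): [θ0=180°, θ1=270°]
no other 2-command option fits: unique.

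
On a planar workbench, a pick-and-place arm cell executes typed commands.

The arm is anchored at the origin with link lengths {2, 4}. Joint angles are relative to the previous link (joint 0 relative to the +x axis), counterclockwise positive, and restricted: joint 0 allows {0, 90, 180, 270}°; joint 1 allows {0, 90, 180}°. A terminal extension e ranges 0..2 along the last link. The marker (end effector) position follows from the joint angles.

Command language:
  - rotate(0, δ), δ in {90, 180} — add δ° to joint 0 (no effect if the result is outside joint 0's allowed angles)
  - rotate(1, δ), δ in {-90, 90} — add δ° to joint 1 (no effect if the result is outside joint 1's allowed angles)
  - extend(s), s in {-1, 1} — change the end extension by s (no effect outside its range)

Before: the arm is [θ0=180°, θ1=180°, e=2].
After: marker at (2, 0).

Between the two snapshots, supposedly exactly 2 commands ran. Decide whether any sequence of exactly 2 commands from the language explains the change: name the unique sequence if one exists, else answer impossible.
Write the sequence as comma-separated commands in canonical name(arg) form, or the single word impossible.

begin: [θ0=180°, θ1=180°, e=2]
step 1 (extend(-1)): [θ0=180°, θ1=180°, e=1]
step 2 (extend(-1)): [θ0=180°, θ1=180°, e=0]
all 36 alternatives checked — unique.

extend(-1), extend(-1)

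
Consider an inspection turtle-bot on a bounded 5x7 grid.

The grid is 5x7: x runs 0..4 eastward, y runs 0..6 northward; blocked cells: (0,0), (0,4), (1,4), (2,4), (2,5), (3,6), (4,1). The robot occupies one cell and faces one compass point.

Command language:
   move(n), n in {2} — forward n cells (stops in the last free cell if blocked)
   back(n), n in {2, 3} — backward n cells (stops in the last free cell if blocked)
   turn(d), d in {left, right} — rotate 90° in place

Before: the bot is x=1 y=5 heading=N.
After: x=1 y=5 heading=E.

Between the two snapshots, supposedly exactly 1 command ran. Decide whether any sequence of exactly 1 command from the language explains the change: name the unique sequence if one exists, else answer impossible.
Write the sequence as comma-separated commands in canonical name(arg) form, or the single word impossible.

key: parked at (1,5) the whole time — nothing moves the robot
initial: x=1 y=5 heading=N
step 1 (turn(right)): x=1 y=5 heading=E
no other 1-command option fits: unique.

turn(right)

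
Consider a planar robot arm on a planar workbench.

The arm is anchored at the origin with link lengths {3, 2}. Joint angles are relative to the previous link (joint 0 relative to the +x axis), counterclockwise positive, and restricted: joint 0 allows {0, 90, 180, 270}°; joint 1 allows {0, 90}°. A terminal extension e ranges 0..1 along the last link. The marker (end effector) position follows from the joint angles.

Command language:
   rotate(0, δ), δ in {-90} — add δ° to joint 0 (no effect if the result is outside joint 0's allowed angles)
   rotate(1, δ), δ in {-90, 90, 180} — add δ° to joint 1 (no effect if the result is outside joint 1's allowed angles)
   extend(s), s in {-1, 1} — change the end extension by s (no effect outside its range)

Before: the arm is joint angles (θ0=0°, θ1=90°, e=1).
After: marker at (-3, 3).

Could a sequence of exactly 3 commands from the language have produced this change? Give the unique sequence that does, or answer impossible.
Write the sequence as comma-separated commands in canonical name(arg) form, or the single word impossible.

rotate(0, -90), rotate(0, -90), rotate(0, -90)

initial: joint angles (θ0=0°, θ1=90°, e=1)
step 1 (rotate(0, -90)): joint angles (θ0=270°, θ1=90°, e=1)
step 2 (rotate(0, -90)): joint angles (θ0=180°, θ1=90°, e=1)
step 3 (rotate(0, -90)): joint angles (θ0=90°, θ1=90°, e=1)
no other 3-command option fits: unique.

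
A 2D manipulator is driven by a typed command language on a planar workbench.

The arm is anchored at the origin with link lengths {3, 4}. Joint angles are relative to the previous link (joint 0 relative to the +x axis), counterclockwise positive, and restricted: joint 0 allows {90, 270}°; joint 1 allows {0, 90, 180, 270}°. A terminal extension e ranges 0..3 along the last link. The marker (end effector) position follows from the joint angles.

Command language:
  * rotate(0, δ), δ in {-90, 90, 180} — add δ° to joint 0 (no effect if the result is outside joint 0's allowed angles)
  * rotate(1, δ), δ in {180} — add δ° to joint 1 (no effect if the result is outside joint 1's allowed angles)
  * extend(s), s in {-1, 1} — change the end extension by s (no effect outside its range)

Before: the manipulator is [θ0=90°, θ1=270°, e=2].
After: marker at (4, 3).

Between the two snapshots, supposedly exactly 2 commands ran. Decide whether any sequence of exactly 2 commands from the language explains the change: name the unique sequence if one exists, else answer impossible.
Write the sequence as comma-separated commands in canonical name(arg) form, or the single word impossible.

initial: [θ0=90°, θ1=270°, e=2]
1. extend(-1) → [θ0=90°, θ1=270°, e=1]
2. extend(-1) → [θ0=90°, θ1=270°, e=0]
no rival 2-sequence matches.

extend(-1), extend(-1)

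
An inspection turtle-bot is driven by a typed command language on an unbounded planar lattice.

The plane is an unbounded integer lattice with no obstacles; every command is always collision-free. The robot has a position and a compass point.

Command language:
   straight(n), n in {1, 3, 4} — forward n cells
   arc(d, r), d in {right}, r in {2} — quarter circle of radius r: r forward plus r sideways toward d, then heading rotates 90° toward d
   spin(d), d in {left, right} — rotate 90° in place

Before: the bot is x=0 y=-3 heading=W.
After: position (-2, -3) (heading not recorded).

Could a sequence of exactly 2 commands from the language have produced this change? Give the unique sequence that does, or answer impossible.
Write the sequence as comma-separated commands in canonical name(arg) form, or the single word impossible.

from: x=0 y=-3 heading=W
[1] after straight(1): x=-1 y=-3 heading=W
[2] after straight(1): x=-2 y=-3 heading=W
all 36 alternatives checked — unique.

straight(1), straight(1)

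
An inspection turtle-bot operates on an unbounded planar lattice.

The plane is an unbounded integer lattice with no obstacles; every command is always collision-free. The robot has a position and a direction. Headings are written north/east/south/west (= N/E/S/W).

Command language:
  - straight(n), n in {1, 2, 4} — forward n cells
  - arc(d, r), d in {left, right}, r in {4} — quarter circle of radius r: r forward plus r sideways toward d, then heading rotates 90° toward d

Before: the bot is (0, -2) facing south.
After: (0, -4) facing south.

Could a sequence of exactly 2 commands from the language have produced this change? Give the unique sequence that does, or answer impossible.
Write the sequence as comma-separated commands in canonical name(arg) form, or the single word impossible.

straight(1), straight(1)

key: heading stays S — no command in the sequence turns
from: (0, -2) facing south
step 1 (straight(1)): (0, -3) facing south
step 2 (straight(1)): (0, -4) facing south
no rival 2-sequence matches.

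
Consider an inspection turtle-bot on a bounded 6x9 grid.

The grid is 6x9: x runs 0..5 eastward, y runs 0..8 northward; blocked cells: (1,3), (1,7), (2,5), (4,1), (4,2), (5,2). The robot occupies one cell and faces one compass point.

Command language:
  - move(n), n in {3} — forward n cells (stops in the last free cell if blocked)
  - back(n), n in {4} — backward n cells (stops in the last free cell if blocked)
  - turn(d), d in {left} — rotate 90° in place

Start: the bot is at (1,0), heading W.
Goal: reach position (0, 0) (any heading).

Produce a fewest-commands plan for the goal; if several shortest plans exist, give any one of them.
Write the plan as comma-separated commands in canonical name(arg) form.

move(3)

start: at (1,0), heading W
step 1 (move(3)): at (0,0), heading W
nothing shorter than 1 reaches the goal.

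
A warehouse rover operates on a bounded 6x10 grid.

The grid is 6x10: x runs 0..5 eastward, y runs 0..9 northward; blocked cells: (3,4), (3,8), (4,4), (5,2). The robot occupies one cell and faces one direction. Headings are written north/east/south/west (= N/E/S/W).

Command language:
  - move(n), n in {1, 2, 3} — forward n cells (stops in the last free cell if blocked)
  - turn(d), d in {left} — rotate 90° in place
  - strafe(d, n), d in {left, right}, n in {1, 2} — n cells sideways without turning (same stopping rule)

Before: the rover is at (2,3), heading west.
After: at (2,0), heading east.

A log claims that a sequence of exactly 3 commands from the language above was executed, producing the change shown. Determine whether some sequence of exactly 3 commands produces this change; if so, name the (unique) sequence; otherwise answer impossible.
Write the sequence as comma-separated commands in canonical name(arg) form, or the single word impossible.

turn(left), move(3), turn(left)

key: position moved to (2,0) AND the heading swung to E — translation plus rotation needed
start: at (2,3), heading west
step 1 (turn(left)): at (2,3), heading south
step 2 (move(3)): at (2,0), heading south
step 3 (turn(left)): at (2,0), heading east
uniquely the one of 512 3-step routes that fits.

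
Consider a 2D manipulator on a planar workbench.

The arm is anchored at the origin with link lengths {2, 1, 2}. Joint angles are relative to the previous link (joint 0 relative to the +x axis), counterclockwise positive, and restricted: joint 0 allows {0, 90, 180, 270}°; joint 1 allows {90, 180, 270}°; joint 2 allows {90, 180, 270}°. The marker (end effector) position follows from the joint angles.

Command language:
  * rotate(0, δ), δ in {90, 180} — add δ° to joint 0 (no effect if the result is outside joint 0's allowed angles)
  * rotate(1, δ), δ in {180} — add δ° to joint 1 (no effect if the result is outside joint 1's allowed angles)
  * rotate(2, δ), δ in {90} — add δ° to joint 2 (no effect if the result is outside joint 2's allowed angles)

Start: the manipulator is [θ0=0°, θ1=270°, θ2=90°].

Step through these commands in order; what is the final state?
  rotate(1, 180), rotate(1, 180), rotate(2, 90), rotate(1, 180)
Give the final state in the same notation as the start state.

[θ0=0°, θ1=90°, θ2=180°]

start: [θ0=0°, θ1=270°, θ2=90°]
t=1 rotate(1, 180) ⇒ [θ0=0°, θ1=90°, θ2=90°]
t=2 rotate(1, 180) ⇒ [θ0=0°, θ1=270°, θ2=90°]
t=3 rotate(2, 90) ⇒ [θ0=0°, θ1=270°, θ2=180°]
t=4 rotate(1, 180) ⇒ [θ0=0°, θ1=90°, θ2=180°]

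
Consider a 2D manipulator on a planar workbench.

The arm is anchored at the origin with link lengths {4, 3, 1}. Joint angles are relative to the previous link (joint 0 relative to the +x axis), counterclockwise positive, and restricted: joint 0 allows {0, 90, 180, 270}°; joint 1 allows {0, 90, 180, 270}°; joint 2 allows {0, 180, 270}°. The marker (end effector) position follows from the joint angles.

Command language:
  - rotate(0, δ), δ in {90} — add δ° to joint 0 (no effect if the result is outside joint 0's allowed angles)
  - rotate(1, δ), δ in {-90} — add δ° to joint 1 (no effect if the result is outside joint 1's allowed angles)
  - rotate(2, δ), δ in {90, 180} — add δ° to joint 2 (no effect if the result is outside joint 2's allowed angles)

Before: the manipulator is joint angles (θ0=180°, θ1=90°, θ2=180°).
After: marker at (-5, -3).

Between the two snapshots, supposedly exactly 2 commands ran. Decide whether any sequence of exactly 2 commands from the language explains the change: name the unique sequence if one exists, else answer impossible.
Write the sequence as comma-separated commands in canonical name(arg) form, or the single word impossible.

rotate(2, 90), rotate(2, 180)

key: running rotate(2, 180) before rotate(2, 90) would end elsewhere — order is forced
initial: joint angles (θ0=180°, θ1=90°, θ2=180°)
t=1 rotate(2, 90) ⇒ joint angles (θ0=180°, θ1=90°, θ2=270°)
t=2 rotate(2, 180) ⇒ joint angles (θ0=180°, θ1=90°, θ2=270°)
no rival 2-sequence matches.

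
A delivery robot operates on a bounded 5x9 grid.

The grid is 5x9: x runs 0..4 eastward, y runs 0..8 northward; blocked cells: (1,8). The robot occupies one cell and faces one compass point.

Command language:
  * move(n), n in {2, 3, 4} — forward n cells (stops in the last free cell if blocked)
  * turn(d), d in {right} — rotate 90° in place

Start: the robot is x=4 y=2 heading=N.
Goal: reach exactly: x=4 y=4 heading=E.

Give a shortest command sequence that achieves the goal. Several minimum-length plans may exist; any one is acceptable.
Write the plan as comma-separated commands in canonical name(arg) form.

start: x=4 y=2 heading=N
[1] after move(2): x=4 y=4 heading=N
[2] after turn(right): x=4 y=4 heading=E
no 1-step plan works, so 2 is optimal.

move(2), turn(right)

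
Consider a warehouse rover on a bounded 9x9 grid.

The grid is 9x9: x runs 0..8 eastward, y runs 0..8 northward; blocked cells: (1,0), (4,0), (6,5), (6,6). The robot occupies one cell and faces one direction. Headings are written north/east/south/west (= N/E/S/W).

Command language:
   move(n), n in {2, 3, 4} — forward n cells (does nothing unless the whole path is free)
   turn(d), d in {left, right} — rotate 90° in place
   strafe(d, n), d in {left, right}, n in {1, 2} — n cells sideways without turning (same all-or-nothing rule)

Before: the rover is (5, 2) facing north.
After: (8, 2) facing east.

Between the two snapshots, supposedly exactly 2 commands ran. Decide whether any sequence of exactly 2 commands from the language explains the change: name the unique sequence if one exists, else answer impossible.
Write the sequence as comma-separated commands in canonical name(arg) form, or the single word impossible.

turn(right), move(3)

key: cell and facing (now E) both changed — the 2 commands mix motion and turning
begin: (5, 2) facing north
step 1 (turn(right)): (5, 2) facing east
step 2 (move(3)): (8, 2) facing east
no other 2-command option fits: unique.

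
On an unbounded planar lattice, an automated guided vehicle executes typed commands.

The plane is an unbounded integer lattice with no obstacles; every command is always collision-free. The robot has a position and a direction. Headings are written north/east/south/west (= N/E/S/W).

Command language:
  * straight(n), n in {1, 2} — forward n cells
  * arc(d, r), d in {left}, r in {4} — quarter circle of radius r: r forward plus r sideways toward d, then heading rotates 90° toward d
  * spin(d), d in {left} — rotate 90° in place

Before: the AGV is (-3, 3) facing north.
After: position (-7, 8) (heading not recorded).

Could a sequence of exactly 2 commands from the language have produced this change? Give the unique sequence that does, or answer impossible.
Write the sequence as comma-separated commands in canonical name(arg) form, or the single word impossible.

key: running arc(left, 4) before straight(1) would end elsewhere — order is forced
initial: (-3, 3) facing north
step 1 (straight(1)): (-3, 4) facing north
step 2 (arc(left, 4)): (-7, 8) facing west
all 16 alternatives checked — unique.

straight(1), arc(left, 4)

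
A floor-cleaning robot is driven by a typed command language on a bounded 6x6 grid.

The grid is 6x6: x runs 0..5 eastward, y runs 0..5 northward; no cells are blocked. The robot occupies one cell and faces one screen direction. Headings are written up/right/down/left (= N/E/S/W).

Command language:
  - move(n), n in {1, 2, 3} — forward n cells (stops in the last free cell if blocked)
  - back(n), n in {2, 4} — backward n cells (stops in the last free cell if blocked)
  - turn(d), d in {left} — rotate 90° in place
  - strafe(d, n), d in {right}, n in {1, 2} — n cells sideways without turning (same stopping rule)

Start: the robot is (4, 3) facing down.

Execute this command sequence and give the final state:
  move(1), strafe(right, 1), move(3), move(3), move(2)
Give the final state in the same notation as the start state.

(3, 0) facing down

initial: (4, 3) facing down
t=1 move(1) ⇒ (4, 2) facing down
t=2 strafe(right, 1) ⇒ (3, 2) facing down
t=3 move(3) ⇒ (3, 0) facing down
t=4 move(3) ⇒ (3, 0) facing down
t=5 move(2) ⇒ (3, 0) facing down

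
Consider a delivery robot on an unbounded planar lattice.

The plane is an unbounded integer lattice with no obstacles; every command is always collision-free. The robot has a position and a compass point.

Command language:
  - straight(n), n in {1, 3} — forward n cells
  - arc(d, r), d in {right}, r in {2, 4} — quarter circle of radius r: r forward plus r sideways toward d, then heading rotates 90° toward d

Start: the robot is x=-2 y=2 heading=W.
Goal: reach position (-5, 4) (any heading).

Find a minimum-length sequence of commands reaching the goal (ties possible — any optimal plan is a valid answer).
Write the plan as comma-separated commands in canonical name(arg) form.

t0: x=-2 y=2 heading=W
[1] after straight(1): x=-3 y=2 heading=W
[2] after arc(right, 2): x=-5 y=4 heading=N
shorter routes all fall short; 2 is best.

straight(1), arc(right, 2)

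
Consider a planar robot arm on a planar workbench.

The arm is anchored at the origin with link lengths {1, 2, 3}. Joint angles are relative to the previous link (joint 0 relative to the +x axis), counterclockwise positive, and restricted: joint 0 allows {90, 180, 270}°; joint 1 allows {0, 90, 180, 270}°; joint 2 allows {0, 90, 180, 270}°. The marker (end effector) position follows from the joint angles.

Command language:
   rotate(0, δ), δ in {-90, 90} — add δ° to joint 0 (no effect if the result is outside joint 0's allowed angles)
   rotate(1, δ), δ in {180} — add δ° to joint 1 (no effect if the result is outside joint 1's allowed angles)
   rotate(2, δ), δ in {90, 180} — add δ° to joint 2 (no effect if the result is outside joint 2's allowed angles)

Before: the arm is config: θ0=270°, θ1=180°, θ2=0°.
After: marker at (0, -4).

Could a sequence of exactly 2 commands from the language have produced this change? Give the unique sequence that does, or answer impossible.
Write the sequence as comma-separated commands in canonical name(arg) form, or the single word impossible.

start: config: θ0=270°, θ1=180°, θ2=0°
[1] after rotate(0, -90): config: θ0=180°, θ1=180°, θ2=0°
[2] after rotate(0, -90): config: θ0=90°, θ1=180°, θ2=0°
all 25 alternatives checked — unique.

rotate(0, -90), rotate(0, -90)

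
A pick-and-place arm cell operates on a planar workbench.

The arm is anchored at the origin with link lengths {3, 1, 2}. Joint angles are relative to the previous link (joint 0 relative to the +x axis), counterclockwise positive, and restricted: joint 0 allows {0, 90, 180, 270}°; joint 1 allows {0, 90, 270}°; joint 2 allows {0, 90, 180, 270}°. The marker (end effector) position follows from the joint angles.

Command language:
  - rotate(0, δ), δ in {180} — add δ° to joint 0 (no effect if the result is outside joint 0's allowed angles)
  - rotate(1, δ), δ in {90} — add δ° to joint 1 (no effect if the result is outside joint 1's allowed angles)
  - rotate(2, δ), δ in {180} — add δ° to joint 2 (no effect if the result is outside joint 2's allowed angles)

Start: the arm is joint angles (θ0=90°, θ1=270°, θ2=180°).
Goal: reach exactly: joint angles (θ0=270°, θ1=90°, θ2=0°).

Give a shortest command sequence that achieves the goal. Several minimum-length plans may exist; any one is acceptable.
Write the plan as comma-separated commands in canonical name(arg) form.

begin: joint angles (θ0=90°, θ1=270°, θ2=180°)
t=1 rotate(0, 180) ⇒ joint angles (θ0=270°, θ1=270°, θ2=180°)
t=2 rotate(2, 180) ⇒ joint angles (θ0=270°, θ1=270°, θ2=0°)
t=3 rotate(1, 90) ⇒ joint angles (θ0=270°, θ1=0°, θ2=0°)
t=4 rotate(1, 90) ⇒ joint angles (θ0=270°, θ1=90°, θ2=0°)
minimal: 4 command(s), checked below 4.

rotate(0, 180), rotate(2, 180), rotate(1, 90), rotate(1, 90)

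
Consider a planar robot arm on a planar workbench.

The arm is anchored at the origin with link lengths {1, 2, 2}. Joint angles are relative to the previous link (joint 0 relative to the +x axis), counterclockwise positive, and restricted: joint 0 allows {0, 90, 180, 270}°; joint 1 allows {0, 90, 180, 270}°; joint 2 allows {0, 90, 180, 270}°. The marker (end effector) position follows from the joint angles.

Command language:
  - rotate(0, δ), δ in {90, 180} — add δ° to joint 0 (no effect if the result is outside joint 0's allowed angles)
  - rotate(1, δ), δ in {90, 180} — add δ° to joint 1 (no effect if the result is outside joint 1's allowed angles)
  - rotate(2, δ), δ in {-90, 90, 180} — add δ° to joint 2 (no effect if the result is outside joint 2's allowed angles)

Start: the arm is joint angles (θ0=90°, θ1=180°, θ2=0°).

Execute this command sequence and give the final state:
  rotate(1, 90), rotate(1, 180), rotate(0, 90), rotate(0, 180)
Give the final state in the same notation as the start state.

joint angles (θ0=0°, θ1=90°, θ2=0°)

t0: joint angles (θ0=90°, θ1=180°, θ2=0°)
[1] after rotate(1, 90): joint angles (θ0=90°, θ1=270°, θ2=0°)
[2] after rotate(1, 180): joint angles (θ0=90°, θ1=90°, θ2=0°)
[3] after rotate(0, 90): joint angles (θ0=180°, θ1=90°, θ2=0°)
[4] after rotate(0, 180): joint angles (θ0=0°, θ1=90°, θ2=0°)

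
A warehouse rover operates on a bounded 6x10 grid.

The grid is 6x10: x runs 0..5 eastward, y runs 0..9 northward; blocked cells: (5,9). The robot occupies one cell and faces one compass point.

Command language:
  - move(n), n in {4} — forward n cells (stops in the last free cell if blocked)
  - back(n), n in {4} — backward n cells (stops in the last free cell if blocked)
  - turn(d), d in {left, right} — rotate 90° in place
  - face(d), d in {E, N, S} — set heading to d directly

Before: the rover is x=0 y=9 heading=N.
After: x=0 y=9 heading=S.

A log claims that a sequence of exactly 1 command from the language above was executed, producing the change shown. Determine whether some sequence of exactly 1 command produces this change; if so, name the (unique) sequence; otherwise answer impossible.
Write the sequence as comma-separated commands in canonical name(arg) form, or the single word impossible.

face(S)

key: (0,9) unchanged — the single command moves nothing
t0: x=0 y=9 heading=N
1. face(S) → x=0 y=9 heading=S
all 7 alternatives checked — unique.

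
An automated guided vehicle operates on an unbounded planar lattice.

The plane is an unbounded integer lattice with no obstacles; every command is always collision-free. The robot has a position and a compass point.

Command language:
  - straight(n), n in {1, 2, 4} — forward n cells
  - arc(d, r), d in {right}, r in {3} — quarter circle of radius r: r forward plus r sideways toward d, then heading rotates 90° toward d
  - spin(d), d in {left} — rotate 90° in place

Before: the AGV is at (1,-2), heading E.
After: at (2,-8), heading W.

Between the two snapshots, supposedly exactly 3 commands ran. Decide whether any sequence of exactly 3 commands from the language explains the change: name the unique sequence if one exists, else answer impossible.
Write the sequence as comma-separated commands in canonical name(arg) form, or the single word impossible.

key: running arc(right, 3) before straight(1) would end elsewhere — order is forced
initial: at (1,-2), heading E
[1] after straight(1): at (2,-2), heading E
[2] after arc(right, 3): at (5,-5), heading S
[3] after arc(right, 3): at (2,-8), heading W
uniquely the one of 125 3-step routes that fits.

straight(1), arc(right, 3), arc(right, 3)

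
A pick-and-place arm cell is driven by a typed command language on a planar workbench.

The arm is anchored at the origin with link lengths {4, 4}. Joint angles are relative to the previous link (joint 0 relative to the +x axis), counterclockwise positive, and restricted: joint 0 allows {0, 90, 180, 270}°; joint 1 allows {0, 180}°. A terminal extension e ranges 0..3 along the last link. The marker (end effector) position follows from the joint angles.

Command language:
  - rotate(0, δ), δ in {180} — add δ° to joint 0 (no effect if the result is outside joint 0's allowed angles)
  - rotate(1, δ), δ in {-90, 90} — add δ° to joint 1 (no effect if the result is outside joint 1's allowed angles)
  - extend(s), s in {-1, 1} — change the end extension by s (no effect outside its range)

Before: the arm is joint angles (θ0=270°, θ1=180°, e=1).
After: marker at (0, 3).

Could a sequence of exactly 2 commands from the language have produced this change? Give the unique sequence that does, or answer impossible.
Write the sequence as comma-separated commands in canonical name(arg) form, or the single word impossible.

extend(1), extend(1)

initial: joint angles (θ0=270°, θ1=180°, e=1)
1. extend(1) → joint angles (θ0=270°, θ1=180°, e=2)
2. extend(1) → joint angles (θ0=270°, θ1=180°, e=3)
all 25 alternatives checked — unique.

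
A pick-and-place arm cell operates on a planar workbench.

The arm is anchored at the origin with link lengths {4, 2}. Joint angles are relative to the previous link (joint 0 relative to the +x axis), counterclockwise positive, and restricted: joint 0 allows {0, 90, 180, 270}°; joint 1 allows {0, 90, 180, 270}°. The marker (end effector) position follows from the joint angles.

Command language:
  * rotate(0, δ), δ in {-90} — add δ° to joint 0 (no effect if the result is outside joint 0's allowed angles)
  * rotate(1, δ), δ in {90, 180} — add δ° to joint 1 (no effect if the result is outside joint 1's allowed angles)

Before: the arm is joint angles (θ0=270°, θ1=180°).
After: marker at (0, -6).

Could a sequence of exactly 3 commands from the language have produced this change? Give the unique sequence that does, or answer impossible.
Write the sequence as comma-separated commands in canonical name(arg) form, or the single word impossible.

from: joint angles (θ0=270°, θ1=180°)
step 1 (rotate(1, 180)): joint angles (θ0=270°, θ1=0°)
step 2 (rotate(1, 180)): joint angles (θ0=270°, θ1=180°)
step 3 (rotate(1, 180)): joint angles (θ0=270°, θ1=0°)
all 27 alternatives checked — unique.

rotate(1, 180), rotate(1, 180), rotate(1, 180)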